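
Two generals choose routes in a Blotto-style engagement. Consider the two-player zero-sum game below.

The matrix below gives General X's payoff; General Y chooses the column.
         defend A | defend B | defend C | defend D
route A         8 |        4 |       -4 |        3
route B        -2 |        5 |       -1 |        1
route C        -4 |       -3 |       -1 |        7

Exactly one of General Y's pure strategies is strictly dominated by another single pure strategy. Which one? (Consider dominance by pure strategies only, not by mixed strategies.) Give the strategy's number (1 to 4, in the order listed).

4

General Y prefers columns that give General X less. Compare defend D with defend C: -4 < 3, -1 < 1, -1 < 7.
So defend C strictly dominates defend D for General Y; defend D is strictly dominated.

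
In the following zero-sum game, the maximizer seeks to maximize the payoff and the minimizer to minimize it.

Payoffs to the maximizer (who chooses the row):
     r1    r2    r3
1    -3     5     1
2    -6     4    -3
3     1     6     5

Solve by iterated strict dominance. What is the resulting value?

1

Column r3 is strictly dominated by r1 for the minimizer (-3<1, -6<-3, 1<5); eliminate r3.
Row 1 is strictly dominated by row 3 (1>-3, 6>5); eliminate 1.
Row 2 is strictly dominated by row 3 (1>-6, 6>4); eliminate 2.
Column r2 is strictly dominated by r1 for the minimizer (1<6); eliminate r2.
Only (3, r1) remains, with payoff 1.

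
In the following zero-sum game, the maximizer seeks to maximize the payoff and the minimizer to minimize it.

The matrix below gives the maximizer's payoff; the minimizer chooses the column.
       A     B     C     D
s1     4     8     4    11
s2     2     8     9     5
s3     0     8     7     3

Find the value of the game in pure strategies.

4

Row minima: 4, 2, 0 → the maximizer's maximin is 4.
Column maxima: 4, 8, 9, 11 → the minimizer's minimax is 4.
They coincide at (s1, A), so the value is 4.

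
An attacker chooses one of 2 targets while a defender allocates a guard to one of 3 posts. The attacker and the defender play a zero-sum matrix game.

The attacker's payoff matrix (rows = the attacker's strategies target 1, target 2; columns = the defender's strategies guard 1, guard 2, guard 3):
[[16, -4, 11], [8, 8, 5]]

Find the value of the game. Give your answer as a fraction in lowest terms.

Column guard 1 is strictly dominated by guard 3 for the defender (it gives the attacker more in every row).
The remaining 2×2 game on (target 1, target 2) × (guard 2, guard 3) has no saddle point. Let the attacker play target 1 with probability p; indifference gives −4p + 8(1−p) = 11p + 5(1−p), so p = 1/6.
Similarly the defender's optimal q on guard 2 is 1/3, and the value is -4·(1/3) + (11)·(2/3) = 6.

6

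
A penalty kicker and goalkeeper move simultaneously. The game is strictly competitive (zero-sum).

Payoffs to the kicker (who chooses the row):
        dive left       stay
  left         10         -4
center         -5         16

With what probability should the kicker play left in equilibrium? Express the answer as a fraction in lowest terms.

3/5

Row minima are -4 and -5, so the kicker's maximin is -4; column maxima are 10 and 16, so the goalkeeper's minimax is 10. These differ, so the equilibrium is in mixed strategies.
Let the kicker play left with probability p. The goalkeeper is indifferent when 10p − 5(1−p) = −4p + 16(1−p), giving p = 3/5.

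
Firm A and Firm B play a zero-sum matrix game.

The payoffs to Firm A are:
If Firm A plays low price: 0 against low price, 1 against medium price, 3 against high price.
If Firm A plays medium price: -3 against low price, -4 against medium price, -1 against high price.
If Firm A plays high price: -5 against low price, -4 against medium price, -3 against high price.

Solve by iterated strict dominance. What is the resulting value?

Row medium price is strictly dominated by row low price (0>-3, 1>-4, 3>-1); eliminate medium price.
Row high price is strictly dominated by row low price (0>-5, 1>-4, 3>-3); eliminate high price.
Column high price is strictly dominated by low price for Firm B (0<3); eliminate high price.
Column medium price is strictly dominated by low price for Firm B (0<1); eliminate medium price.
Only (low price, low price) remains, with payoff 0.

0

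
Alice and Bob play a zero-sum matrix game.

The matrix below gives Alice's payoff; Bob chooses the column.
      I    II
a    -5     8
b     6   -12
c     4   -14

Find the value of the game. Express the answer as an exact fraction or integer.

-12/31

Row c is strictly dominated by row b, so Alice never plays it.
The remaining 2×2 game on (a, b) × (I, II) has no saddle point. Let Alice play a with probability p; indifference gives −5p + 6(1−p) = 8p − 12(1−p), so p = 18/31.
Similarly Bob's optimal q on I is 20/31, and the value is -5·(20/31) + (8)·(11/31) = -12/31.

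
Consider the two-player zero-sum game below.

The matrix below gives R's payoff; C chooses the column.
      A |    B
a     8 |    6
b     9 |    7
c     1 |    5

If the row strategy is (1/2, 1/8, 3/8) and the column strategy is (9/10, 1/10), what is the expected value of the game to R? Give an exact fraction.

221/40

Against (9/10, 1/10), each row's expected payoff is a: 39/5; b: 44/5; c: 7/5.
Taking the (1/2, 1/8, 3/8)-weighted average: (1/2)·(39/5) + (1/8)·(44/5) + (3/8)·(7/5) = 221/40.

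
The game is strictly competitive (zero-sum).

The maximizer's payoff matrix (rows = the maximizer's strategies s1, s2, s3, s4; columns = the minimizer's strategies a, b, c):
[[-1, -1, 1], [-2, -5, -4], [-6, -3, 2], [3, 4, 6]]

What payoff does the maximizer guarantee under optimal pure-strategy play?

Row minima: -1, -5, -6, 3 → the maximizer's maximin is 3.
Column maxima: 3, 4, 6 → the minimizer's minimax is 3.
They coincide at (s4, a), so the value is 3.

3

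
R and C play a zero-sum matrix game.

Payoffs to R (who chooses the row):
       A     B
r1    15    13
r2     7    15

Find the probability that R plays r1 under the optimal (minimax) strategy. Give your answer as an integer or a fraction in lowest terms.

4/5

Row minima are 13 and 7, so R's maximin is 13; column maxima are 15 and 15, so C's minimax is 15. These differ, so the equilibrium is in mixed strategies.
Let R play r1 with probability p. C is indifferent when 15p + 7(1−p) = 13p + 15(1−p), giving p = 4/5.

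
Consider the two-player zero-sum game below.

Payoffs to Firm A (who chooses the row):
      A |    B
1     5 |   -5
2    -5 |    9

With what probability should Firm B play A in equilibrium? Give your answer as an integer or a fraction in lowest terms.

Row minima are -5 and -5, so Firm A's maximin is -5; column maxima are 5 and 9, so Firm B's minimax is 5. These differ, so the equilibrium is in mixed strategies.
Let Firm B play A with probability q. Firm A is indifferent when 5q − 5(1−q) = −5q + 9(1−q), giving q = 7/12.

7/12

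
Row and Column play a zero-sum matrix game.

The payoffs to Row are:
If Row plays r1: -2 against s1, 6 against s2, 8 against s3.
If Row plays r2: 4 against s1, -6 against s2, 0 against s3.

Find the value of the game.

Column s3 is strictly dominated by s2 for Column (it gives Row more in every row).
The remaining 2×2 game on (r1, r2) × (s1, s2) has no saddle point. Let Row play r1 with probability p; indifference gives −2p + 4(1−p) = 6p − 6(1−p), so p = 5/9.
Similarly Column's optimal q on s1 is 2/3, and the value is -2·(2/3) + (6)·(1/3) = 2/3.

2/3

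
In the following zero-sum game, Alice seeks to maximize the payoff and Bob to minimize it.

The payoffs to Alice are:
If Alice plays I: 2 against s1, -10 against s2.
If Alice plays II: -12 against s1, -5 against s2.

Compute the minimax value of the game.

-130/19

Row minima are -10 and -12, so Alice's maximin is -10; column maxima are 2 and -5, so Bob's minimax is -5. These differ, so the equilibrium is in mixed strategies.
Let Alice play I with probability p. Bob is indifferent when 2p − 12(1−p) = −10p − 5(1−p), giving p = 7/19.
Let Bob play s1 with probability q. Alice is indifferent when 2q − 10(1−q) = −12q − 5(1−q), giving q = 5/19.
The value is 2·(5/19) + (-10)·(14/19) = -130/19.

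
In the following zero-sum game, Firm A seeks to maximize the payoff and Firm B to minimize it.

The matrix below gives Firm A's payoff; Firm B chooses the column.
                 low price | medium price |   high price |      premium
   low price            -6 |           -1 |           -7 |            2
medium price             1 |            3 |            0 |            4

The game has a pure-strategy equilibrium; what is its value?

Row minima: -7, 0 → Firm A's maximin is 0.
Column maxima: 1, 3, 0, 4 → Firm B's minimax is 0.
They coincide at (medium price, high price), so the value is 0.

0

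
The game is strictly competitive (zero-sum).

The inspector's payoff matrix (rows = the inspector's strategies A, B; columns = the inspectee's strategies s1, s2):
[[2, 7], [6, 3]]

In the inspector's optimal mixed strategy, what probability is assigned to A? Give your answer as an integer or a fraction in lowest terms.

Row minima are 2 and 3, so the inspector's maximin is 3; column maxima are 6 and 7, so the inspectee's minimax is 6. These differ, so the equilibrium is in mixed strategies.
Let the inspector play A with probability p. The inspectee is indifferent when 2p + 6(1−p) = 7p + 3(1−p), giving p = 3/8.

3/8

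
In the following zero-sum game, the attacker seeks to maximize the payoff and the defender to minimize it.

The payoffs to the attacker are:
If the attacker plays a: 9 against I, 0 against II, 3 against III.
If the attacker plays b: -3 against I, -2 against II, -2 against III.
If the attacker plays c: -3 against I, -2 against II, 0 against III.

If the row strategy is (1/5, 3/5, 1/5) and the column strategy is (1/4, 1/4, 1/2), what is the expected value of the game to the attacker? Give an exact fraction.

Against (1/4, 1/4, 1/2), each row's expected payoff is a: 15/4; b: -9/4; c: -5/4.
Taking the (1/5, 3/5, 1/5)-weighted average: (1/5)·(15/4) + (3/5)·(-9/4) + (1/5)·(-5/4) = -17/20.

-17/20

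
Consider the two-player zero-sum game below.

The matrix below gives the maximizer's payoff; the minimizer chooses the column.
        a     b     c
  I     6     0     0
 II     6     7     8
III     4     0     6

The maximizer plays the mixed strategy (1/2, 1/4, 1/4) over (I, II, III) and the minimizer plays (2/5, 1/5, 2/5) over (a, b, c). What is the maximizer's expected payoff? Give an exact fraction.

Against (2/5, 1/5, 2/5), each row's expected payoff is I: 12/5; II: 7; III: 4.
Taking the (1/2, 1/4, 1/4)-weighted average: (1/2)·(12/5) + (1/4)·(7) + (1/4)·(4) = 79/20.

79/20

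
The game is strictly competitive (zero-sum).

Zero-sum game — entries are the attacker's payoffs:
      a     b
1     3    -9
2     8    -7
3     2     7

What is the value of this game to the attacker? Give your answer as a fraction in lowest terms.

7/2

Row 1 is strictly dominated by row 2, so the attacker never plays it.
The remaining 2×2 game on (2, 3) × (a, b) has no saddle point. Let the attacker play 2 with probability p; indifference gives 8p + 2(1−p) = −7p + 7(1−p), so p = 1/4.
Similarly the defender's optimal q on a is 7/10, and the value is 8·(7/10) + (-7)·(3/10) = 7/2.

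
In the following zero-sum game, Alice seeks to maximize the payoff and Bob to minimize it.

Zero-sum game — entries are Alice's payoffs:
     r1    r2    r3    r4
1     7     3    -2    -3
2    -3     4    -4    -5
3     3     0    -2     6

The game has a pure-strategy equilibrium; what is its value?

Row minima: -3, -5, -2 → Alice's maximin is -2.
Column maxima: 7, 4, -2, 6 → Bob's minimax is -2.
They coincide at (3, r3), so the value is -2.

-2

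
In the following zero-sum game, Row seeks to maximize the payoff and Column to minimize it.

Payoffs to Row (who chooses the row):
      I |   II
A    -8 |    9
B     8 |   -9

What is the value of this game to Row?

0

Row minima are -8 and -9, so Row's maximin is -8; column maxima are 8 and 9, so Column's minimax is 8. These differ, so the equilibrium is in mixed strategies.
Let Row play A with probability p. Column is indifferent when −8p + 8(1−p) = 9p − 9(1−p), giving p = 1/2.
Let Column play I with probability q. Row is indifferent when −8q + 9(1−q) = 8q − 9(1−q), giving q = 9/17.
The value is -8·(9/17) + (9)·(8/17) = 0.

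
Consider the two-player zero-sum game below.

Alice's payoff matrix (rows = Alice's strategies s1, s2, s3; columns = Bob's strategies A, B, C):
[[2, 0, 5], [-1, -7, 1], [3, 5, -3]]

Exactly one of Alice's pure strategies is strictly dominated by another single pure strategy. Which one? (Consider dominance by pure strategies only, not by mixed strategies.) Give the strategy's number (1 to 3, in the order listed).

Compare s2 with s1: 2 > -1, 0 > -7, 5 > 1.
So s1 strictly dominates s2 for Alice; s2 is strictly dominated.

2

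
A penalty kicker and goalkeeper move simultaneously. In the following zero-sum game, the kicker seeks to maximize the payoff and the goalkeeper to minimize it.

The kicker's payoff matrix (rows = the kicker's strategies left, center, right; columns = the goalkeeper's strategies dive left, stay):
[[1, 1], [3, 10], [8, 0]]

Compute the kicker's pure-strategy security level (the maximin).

The worst-case payoff for each row is left: 1, center: 3, right: 0.
The best of these is 3.

3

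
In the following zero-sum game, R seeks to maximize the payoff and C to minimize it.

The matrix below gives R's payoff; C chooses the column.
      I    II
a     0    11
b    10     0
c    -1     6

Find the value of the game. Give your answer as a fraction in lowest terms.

110/21

Row c is strictly dominated by row a, so R never plays it.
The remaining 2×2 game on (a, b) × (I, II) has no saddle point. Let R play a with probability p; indifference gives 10(1−p) = 11p, so p = 10/21.
Similarly C's optimal q on I is 11/21, and the value is 0·(11/21) + (11)·(10/21) = 110/21.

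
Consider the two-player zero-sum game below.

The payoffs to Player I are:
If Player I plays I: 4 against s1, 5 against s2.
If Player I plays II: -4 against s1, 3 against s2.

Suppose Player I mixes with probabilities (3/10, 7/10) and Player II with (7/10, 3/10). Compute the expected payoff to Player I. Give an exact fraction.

Against (7/10, 3/10), each row's expected payoff is I: 43/10; II: -19/10.
Taking the (3/10, 7/10)-weighted average: (3/10)·(43/10) + (7/10)·(-19/10) = -1/25.

-1/25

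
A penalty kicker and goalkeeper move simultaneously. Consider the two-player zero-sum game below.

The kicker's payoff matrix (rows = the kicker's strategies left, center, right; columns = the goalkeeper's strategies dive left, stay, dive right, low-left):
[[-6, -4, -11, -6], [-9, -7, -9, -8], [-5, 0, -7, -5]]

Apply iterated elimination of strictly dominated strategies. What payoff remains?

-7

Column low-left is strictly dominated by dive right for the goalkeeper (-11<-6, -9<-8, -7<-5); eliminate low-left.
Row center is strictly dominated by row right (-5>-9, 0>-7, -7>-9); eliminate center.
Column dive left is strictly dominated by dive right for the goalkeeper (-11<-6, -7<-5); eliminate dive left.
Column stay is strictly dominated by dive right for the goalkeeper (-11<-4, -7<0); eliminate stay.
Row left is strictly dominated by row right (-7>-11); eliminate left.
Only (right, dive right) remains, with payoff -7.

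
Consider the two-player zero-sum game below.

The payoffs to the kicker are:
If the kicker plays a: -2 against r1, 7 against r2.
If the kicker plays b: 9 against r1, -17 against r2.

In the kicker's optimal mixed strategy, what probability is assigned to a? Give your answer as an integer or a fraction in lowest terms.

26/35

Row minima are -2 and -17, so the kicker's maximin is -2; column maxima are 9 and 7, so the goalkeeper's minimax is 7. These differ, so the equilibrium is in mixed strategies.
Let the kicker play a with probability p. The goalkeeper is indifferent when −2p + 9(1−p) = 7p − 17(1−p), giving p = 26/35.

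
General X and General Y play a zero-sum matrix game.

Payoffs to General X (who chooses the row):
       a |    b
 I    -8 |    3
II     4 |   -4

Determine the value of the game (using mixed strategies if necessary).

-20/19

Row minima are -8 and -4, so General X's maximin is -4; column maxima are 4 and 3, so General Y's minimax is 3. These differ, so the equilibrium is in mixed strategies.
Let General X play I with probability p. General Y is indifferent when −8p + 4(1−p) = 3p − 4(1−p), giving p = 8/19.
Let General Y play a with probability q. General X is indifferent when −8q + 3(1−q) = 4q − 4(1−q), giving q = 7/19.
The value is -8·(7/19) + (3)·(12/19) = -20/19.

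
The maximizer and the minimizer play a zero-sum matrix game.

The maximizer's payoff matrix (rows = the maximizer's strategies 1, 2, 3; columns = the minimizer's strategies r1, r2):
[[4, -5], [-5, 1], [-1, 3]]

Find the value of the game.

Row 2 is strictly dominated by row 3, so the maximizer never plays it.
The remaining 2×2 game on (1, 3) × (r1, r2) has no saddle point. Let the maximizer play 1 with probability p; indifference gives 4p − (1−p) = −5p + 3(1−p), so p = 4/13.
Similarly the minimizer's optimal q on r1 is 8/13, and the value is 4·(8/13) + (-5)·(5/13) = 7/13.

7/13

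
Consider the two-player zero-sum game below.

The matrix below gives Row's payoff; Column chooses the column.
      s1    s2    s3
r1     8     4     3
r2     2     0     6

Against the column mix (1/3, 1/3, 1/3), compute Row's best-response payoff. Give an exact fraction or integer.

5

r1: (8)·(1/3) + (4)·(1/3) + (3)·(1/3) = 5.
r2: (2)·(1/3) + (0)·(1/3) + (6)·(1/3) = 8/3.
The best pure response is r1 with expected payoff 5.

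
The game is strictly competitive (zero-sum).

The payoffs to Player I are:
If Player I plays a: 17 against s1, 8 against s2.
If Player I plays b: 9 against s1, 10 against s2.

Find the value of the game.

Row minima are 8 and 9, so Player I's maximin is 9; column maxima are 17 and 10, so Player II's minimax is 10. These differ, so the equilibrium is in mixed strategies.
Let Player I play a with probability p. Player II is indifferent when 17p + 9(1−p) = 8p + 10(1−p), giving p = 1/10.
Let Player II play s1 with probability q. Player I is indifferent when 17q + 8(1−q) = 9q + 10(1−q), giving q = 1/5.
The value is 17·(1/5) + (8)·(4/5) = 49/5.

49/5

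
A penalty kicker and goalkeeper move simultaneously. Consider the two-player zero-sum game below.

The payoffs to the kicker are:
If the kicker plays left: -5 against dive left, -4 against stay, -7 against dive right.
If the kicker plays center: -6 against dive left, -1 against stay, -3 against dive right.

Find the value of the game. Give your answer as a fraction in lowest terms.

Column stay is strictly dominated by dive right for the goalkeeper (it gives the kicker more in every row).
The remaining 2×2 game on (left, center) × (dive left, dive right) has no saddle point. Let the kicker play left with probability p; indifference gives −5p − 6(1−p) = −7p − 3(1−p), so p = 3/5.
Similarly the goalkeeper's optimal q on dive left is 4/5, and the value is -5·(4/5) + (-7)·(1/5) = -27/5.

-27/5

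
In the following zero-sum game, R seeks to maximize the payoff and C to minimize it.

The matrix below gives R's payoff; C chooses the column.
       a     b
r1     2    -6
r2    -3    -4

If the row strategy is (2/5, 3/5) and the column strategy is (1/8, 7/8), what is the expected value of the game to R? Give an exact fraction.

-173/40

Against (1/8, 7/8), each row's expected payoff is r1: -5; r2: -31/8.
Taking the (2/5, 3/5)-weighted average: (2/5)·(-5) + (3/5)·(-31/8) = -173/40.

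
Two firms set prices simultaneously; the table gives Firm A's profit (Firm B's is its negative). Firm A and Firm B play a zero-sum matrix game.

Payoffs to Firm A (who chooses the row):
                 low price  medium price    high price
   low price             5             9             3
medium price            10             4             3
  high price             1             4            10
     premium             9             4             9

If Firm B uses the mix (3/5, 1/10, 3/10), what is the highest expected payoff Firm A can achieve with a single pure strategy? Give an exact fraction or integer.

low price: (5)·(3/5) + (9)·(1/10) + (3)·(3/10) = 24/5.
medium price: (10)·(3/5) + (4)·(1/10) + (3)·(3/10) = 73/10.
high price: (1)·(3/5) + (4)·(1/10) + (10)·(3/10) = 4.
premium: (9)·(3/5) + (4)·(1/10) + (9)·(3/10) = 17/2.
The best pure response is premium with expected payoff 17/2.

17/2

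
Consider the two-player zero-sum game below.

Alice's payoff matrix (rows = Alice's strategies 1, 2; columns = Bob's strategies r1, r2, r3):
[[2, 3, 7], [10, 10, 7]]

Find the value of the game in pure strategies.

Row minima: 2, 7 → Alice's maximin is 7.
Column maxima: 10, 10, 7 → Bob's minimax is 7.
They coincide at (2, r3), so the value is 7.

7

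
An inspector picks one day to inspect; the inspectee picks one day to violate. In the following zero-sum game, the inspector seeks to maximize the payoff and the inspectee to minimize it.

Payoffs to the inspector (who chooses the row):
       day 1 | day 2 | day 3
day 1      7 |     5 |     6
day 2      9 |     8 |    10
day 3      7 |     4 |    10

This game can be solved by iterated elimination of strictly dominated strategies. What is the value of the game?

8

Column day 3 is strictly dominated by day 2 for the inspectee (5<6, 8<10, 4<10); eliminate day 3.
Row day 1 is strictly dominated by row day 2 (9>7, 8>5); eliminate day 1.
Row day 3 is strictly dominated by row day 2 (9>7, 8>4); eliminate day 3.
Column day 1 is strictly dominated by day 2 for the inspectee (8<9); eliminate day 1.
Only (day 2, day 2) remains, with payoff 8.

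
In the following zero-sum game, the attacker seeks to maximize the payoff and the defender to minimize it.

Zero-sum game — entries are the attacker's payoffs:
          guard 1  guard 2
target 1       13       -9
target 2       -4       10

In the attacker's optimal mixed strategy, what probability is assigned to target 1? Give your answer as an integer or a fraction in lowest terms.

Row minima are -9 and -4, so the attacker's maximin is -4; column maxima are 13 and 10, so the defender's minimax is 10. These differ, so the equilibrium is in mixed strategies.
Let the attacker play target 1 with probability p. The defender is indifferent when 13p − 4(1−p) = −9p + 10(1−p), giving p = 7/18.

7/18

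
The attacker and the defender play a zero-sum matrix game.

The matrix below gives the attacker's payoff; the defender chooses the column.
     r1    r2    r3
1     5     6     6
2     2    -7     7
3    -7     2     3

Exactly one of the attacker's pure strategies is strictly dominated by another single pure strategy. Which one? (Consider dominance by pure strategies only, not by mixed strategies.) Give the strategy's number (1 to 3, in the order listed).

3

Compare 3 with 1: 5 > -7, 6 > 2, 6 > 3.
So 1 strictly dominates 3 for the attacker; 3 is strictly dominated.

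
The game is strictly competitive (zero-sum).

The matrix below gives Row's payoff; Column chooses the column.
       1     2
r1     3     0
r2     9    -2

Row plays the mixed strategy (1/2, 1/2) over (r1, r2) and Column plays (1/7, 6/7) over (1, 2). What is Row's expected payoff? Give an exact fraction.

Against (1/7, 6/7), each row's expected payoff is r1: 3/7; r2: -3/7.
Taking the (1/2, 1/2)-weighted average: (1/2)·(3/7) + (1/2)·(-3/7) = 0.

0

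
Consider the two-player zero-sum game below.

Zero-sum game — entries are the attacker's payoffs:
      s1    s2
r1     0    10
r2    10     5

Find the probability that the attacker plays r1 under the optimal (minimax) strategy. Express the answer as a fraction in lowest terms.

1/3

Row minima are 0 and 5, so the attacker's maximin is 5; column maxima are 10 and 10, so the defender's minimax is 10. These differ, so the equilibrium is in mixed strategies.
Let the attacker play r1 with probability p. The defender is indifferent when 10(1−p) = 10p + 5(1−p), giving p = 1/3.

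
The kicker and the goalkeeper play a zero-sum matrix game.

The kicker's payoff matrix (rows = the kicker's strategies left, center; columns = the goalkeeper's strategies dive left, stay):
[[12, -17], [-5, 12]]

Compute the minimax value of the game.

59/46

Row minima are -17 and -5, so the kicker's maximin is -5; column maxima are 12 and 12, so the goalkeeper's minimax is 12. These differ, so the equilibrium is in mixed strategies.
Let the kicker play left with probability p. The goalkeeper is indifferent when 12p − 5(1−p) = −17p + 12(1−p), giving p = 17/46.
Let the goalkeeper play dive left with probability q. The kicker is indifferent when 12q − 17(1−q) = −5q + 12(1−q), giving q = 29/46.
The value is 12·(29/46) + (-17)·(17/46) = 59/46.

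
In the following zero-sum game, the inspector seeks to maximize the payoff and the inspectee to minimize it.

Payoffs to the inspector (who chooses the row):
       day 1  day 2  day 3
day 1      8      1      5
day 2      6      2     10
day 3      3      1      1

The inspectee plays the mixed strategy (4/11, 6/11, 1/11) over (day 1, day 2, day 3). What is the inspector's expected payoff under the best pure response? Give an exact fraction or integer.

day 1: (8)·(4/11) + (1)·(6/11) + (5)·(1/11) = 43/11.
day 2: (6)·(4/11) + (2)·(6/11) + (10)·(1/11) = 46/11.
day 3: (3)·(4/11) + (1)·(6/11) + (1)·(1/11) = 19/11.
The best pure response is day 2 with expected payoff 46/11.

46/11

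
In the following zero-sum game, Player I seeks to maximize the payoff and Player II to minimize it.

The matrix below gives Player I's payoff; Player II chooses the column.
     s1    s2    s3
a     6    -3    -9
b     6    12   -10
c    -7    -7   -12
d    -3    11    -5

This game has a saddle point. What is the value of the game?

-5

Row minima: -9, -10, -12, -5 → Player I's maximin is -5.
Column maxima: 6, 12, -5 → Player II's minimax is -5.
They coincide at (d, s3), so the value is -5.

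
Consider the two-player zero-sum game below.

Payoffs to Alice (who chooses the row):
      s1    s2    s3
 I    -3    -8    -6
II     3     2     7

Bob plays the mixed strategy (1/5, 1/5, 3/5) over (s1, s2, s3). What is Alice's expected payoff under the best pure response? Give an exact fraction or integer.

I: (-3)·(1/5) + (-8)·(1/5) + (-6)·(3/5) = -29/5.
II: (3)·(1/5) + (2)·(1/5) + (7)·(3/5) = 26/5.
The best pure response is II with expected payoff 26/5.

26/5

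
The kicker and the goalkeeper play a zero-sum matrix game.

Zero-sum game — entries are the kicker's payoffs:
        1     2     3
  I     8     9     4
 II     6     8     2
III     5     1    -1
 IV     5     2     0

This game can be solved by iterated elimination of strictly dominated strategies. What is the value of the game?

Row II is strictly dominated by row I (8>6, 9>8, 4>2); eliminate II.
Row III is strictly dominated by row I (8>5, 9>1, 4>-1); eliminate III.
Row IV is strictly dominated by row I (8>5, 9>2, 4>0); eliminate IV.
Column 1 is strictly dominated by 3 for the goalkeeper (4<8); eliminate 1.
Column 2 is strictly dominated by 3 for the goalkeeper (4<9); eliminate 2.
Only (I, 3) remains, with payoff 4.

4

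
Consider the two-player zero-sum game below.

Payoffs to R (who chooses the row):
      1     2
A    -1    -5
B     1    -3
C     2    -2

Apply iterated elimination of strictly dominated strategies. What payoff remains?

-2

Column 1 is strictly dominated by 2 for C (-5<-1, -3<1, -2<2); eliminate 1.
Row B is strictly dominated by row C (-2>-3); eliminate B.
Row A is strictly dominated by row C (-2>-5); eliminate A.
Only (C, 2) remains, with payoff -2.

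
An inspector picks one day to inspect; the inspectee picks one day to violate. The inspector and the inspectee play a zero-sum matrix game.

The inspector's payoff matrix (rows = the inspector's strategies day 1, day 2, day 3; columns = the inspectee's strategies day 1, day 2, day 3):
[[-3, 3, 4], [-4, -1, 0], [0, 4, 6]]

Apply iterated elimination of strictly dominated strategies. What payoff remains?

0

Row day 2 is strictly dominated by row day 1 (-3>-4, 3>-1, 4>0); eliminate day 2.
Column day 2 is strictly dominated by day 1 for the inspectee (-3<3, 0<4); eliminate day 2.
Column day 3 is strictly dominated by day 1 for the inspectee (-3<4, 0<6); eliminate day 3.
Row day 1 is strictly dominated by row day 3 (0>-3); eliminate day 1.
Only (day 3, day 1) remains, with payoff 0.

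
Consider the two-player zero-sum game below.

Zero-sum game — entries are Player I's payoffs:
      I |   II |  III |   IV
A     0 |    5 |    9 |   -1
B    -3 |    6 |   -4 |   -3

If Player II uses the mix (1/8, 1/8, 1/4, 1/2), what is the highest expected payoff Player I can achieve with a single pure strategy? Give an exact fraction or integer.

A: (0)·(1/8) + (5)·(1/8) + (9)·(1/4) + (-1)·(1/2) = 19/8.
B: (-3)·(1/8) + (6)·(1/8) + (-4)·(1/4) + (-3)·(1/2) = -17/8.
The best pure response is A with expected payoff 19/8.

19/8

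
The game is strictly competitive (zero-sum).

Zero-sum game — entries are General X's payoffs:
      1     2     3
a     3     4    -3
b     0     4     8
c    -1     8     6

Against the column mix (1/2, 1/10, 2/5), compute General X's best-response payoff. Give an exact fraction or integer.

a: (3)·(1/2) + (4)·(1/10) + (-3)·(2/5) = 7/10.
b: (0)·(1/2) + (4)·(1/10) + (8)·(2/5) = 18/5.
c: (-1)·(1/2) + (8)·(1/10) + (6)·(2/5) = 27/10.
The best pure response is b with expected payoff 18/5.

18/5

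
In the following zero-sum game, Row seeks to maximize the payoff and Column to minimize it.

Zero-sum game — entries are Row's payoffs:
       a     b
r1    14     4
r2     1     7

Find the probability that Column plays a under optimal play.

3/16

Row minima are 4 and 1, so Row's maximin is 4; column maxima are 14 and 7, so Column's minimax is 7. These differ, so the equilibrium is in mixed strategies.
Let Column play a with probability q. Row is indifferent when 14q + 4(1−q) = q + 7(1−q), giving q = 3/16.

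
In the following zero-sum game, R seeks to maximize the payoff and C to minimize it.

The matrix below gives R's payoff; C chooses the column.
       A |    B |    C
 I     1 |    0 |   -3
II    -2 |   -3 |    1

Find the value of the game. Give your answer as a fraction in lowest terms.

-9/7

Column A is strictly dominated by B for C (it gives R more in every row).
The remaining 2×2 game on (I, II) × (B, C) has no saddle point. Let R play I with probability p; indifference gives −3(1−p) = −3p + (1−p), so p = 4/7.
Similarly C's optimal q on B is 4/7, and the value is 0·(4/7) + (-3)·(3/7) = -9/7.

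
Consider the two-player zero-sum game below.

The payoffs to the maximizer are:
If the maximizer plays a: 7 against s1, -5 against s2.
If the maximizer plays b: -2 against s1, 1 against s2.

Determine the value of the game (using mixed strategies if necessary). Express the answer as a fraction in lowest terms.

-1/5

Row minima are -5 and -2, so the maximizer's maximin is -2; column maxima are 7 and 1, so the minimizer's minimax is 1. These differ, so the equilibrium is in mixed strategies.
Let the maximizer play a with probability p. The minimizer is indifferent when 7p − 2(1−p) = −5p + (1−p), giving p = 1/5.
Let the minimizer play s1 with probability q. The maximizer is indifferent when 7q − 5(1−q) = −2q + (1−q), giving q = 2/5.
The value is 7·(2/5) + (-5)·(3/5) = -1/5.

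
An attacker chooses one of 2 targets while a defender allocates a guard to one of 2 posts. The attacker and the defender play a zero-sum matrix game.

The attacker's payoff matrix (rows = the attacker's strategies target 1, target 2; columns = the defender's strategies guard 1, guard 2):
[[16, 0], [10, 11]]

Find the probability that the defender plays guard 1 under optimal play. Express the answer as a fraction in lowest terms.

Row minima are 0 and 10, so the attacker's maximin is 10; column maxima are 16 and 11, so the defender's minimax is 11. These differ, so the equilibrium is in mixed strategies.
Let the defender play guard 1 with probability q. The attacker is indifferent when 16q = 10q + 11(1−q), giving q = 11/17.

11/17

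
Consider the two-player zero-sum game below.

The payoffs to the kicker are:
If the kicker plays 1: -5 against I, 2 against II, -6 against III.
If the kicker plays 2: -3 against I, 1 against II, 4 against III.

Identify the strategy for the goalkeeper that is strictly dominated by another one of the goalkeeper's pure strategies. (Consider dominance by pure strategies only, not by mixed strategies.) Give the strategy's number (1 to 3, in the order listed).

The goalkeeper prefers columns that give the kicker less. Compare II with I: -5 < 2, -3 < 1.
So I strictly dominates II for the goalkeeper; II is strictly dominated.

2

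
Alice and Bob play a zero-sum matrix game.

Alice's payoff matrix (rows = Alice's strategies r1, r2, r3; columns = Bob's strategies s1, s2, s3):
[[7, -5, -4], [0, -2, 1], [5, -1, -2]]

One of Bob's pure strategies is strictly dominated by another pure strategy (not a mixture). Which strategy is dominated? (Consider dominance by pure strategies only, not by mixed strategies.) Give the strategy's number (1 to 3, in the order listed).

1

Bob prefers columns that give Alice less. Compare s1 with s2: -5 < 7, -2 < 0, -1 < 5.
So s2 strictly dominates s1 for Bob; s1 is strictly dominated.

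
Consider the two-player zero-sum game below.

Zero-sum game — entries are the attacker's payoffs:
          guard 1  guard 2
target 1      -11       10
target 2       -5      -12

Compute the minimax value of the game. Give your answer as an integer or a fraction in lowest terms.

-13/2

Row minima are -11 and -12, so the attacker's maximin is -11; column maxima are -5 and 10, so the defender's minimax is -5. These differ, so the equilibrium is in mixed strategies.
Let the attacker play target 1 with probability p. The defender is indifferent when −11p − 5(1−p) = 10p − 12(1−p), giving p = 1/4.
Let the defender play guard 1 with probability q. The attacker is indifferent when −11q + 10(1−q) = −5q − 12(1−q), giving q = 11/14.
The value is -11·(11/14) + (10)·(3/14) = -13/2.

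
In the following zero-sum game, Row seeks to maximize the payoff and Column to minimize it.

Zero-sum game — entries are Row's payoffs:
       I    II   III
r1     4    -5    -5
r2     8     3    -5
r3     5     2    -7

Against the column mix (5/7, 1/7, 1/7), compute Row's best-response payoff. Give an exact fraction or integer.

38/7

r1: (4)·(5/7) + (-5)·(1/7) + (-5)·(1/7) = 10/7.
r2: (8)·(5/7) + (3)·(1/7) + (-5)·(1/7) = 38/7.
r3: (5)·(5/7) + (2)·(1/7) + (-7)·(1/7) = 20/7.
The best pure response is r2 with expected payoff 38/7.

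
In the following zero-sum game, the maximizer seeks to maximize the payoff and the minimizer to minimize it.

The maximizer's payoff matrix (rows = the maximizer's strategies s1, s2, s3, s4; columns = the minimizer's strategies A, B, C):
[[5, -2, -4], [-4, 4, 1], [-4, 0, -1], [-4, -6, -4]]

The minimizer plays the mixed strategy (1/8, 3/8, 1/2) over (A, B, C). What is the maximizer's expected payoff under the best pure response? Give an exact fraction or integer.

s1: (5)·(1/8) + (-2)·(3/8) + (-4)·(1/2) = -17/8.
s2: (-4)·(1/8) + (4)·(3/8) + (1)·(1/2) = 3/2.
s3: (-4)·(1/8) + (0)·(3/8) + (-1)·(1/2) = -1.
s4: (-4)·(1/8) + (-6)·(3/8) + (-4)·(1/2) = -19/4.
The best pure response is s2 with expected payoff 3/2.

3/2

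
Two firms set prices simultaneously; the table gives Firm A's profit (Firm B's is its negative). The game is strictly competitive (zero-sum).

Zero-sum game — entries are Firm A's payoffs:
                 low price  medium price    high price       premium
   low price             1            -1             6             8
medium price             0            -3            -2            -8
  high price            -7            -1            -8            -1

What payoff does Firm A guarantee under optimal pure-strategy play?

-1

Row minima: -1, -8, -8 → Firm A's maximin is -1.
Column maxima: 1, -1, 6, 8 → Firm B's minimax is -1.
They coincide at (low price, medium price), so the value is -1.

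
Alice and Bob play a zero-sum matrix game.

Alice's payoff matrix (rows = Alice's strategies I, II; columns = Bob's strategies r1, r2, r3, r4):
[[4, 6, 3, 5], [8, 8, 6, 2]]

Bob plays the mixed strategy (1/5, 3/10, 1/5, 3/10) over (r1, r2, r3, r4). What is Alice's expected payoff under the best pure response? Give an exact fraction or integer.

I: (4)·(1/5) + (6)·(3/10) + (3)·(1/5) + (5)·(3/10) = 47/10.
II: (8)·(1/5) + (8)·(3/10) + (6)·(1/5) + (2)·(3/10) = 29/5.
The best pure response is II with expected payoff 29/5.

29/5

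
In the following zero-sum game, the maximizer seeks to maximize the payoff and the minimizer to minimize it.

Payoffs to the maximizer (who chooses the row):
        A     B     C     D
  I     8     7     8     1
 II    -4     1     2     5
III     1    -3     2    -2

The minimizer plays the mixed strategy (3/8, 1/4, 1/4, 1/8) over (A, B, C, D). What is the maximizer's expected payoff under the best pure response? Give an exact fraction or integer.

55/8

I: (8)·(3/8) + (7)·(1/4) + (8)·(1/4) + (1)·(1/8) = 55/8.
II: (-4)·(3/8) + (1)·(1/4) + (2)·(1/4) + (5)·(1/8) = -1/8.
III: (1)·(3/8) + (-3)·(1/4) + (2)·(1/4) + (-2)·(1/8) = -1/8.
The best pure response is I with expected payoff 55/8.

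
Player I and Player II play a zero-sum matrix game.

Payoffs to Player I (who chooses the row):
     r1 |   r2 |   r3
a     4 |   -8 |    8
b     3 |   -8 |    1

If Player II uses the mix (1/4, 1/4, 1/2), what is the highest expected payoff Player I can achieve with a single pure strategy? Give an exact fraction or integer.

3

a: (4)·(1/4) + (-8)·(1/4) + (8)·(1/2) = 3.
b: (3)·(1/4) + (-8)·(1/4) + (1)·(1/2) = -3/4.
The best pure response is a with expected payoff 3.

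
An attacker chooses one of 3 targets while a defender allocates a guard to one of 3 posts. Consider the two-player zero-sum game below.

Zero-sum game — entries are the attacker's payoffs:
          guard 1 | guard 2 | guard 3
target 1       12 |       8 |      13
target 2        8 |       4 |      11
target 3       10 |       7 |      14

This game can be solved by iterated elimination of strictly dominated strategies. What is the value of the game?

Column guard 3 is strictly dominated by guard 1 for the defender (12<13, 8<11, 10<14); eliminate guard 3.
Row target 2 is strictly dominated by row target 1 (12>8, 8>4); eliminate target 2.
Column guard 1 is strictly dominated by guard 2 for the defender (8<12, 7<10); eliminate guard 1.
Row target 3 is strictly dominated by row target 1 (8>7); eliminate target 3.
Only (target 1, guard 2) remains, with payoff 8.

8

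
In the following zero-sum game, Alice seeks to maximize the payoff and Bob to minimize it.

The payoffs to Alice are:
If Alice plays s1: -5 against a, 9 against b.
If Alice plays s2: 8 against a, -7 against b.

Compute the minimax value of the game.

Row minima are -5 and -7, so Alice's maximin is -5; column maxima are 8 and 9, so Bob's minimax is 8. These differ, so the equilibrium is in mixed strategies.
Let Alice play s1 with probability p. Bob is indifferent when −5p + 8(1−p) = 9p − 7(1−p), giving p = 15/29.
Let Bob play a with probability q. Alice is indifferent when −5q + 9(1−q) = 8q − 7(1−q), giving q = 16/29.
The value is -5·(16/29) + (9)·(13/29) = 37/29.

37/29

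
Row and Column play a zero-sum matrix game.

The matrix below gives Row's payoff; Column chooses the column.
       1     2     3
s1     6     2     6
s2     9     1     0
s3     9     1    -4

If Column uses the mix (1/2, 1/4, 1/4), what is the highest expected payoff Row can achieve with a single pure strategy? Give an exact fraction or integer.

s1: (6)·(1/2) + (2)·(1/4) + (6)·(1/4) = 5.
s2: (9)·(1/2) + (1)·(1/4) + (0)·(1/4) = 19/4.
s3: (9)·(1/2) + (1)·(1/4) + (-4)·(1/4) = 15/4.
The best pure response is s1 with expected payoff 5.

5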